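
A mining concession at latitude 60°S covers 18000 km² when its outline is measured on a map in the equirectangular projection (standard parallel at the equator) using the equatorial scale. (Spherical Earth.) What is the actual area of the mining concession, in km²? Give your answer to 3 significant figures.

9000 km²

Plate carrée maps x = Rλ, y = Rφ. The meridian scale is h = 1 and the parallel scale is k = 1/cos φ = sec φ.
Areal scale = h·k = 1 × sec φ; at 60°, h = 1.000, k = 2.000, so h·k = 2.000.
True area = apparent / (areal scale) = 18000 / 2.000 ≈ 9000 km².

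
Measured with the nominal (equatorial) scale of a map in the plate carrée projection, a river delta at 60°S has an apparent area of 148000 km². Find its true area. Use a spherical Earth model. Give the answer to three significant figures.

For the equirectangular projection with φ₀ = 0 (plate carrée), h = 1 along meridians and k = sec φ along parallels.
Areal scale = h·k = 1 × sec φ; at 60°, h = 1.000, k = 2.000, so h·k = 2.000.
True area = apparent / (areal scale) = 148000 / 2.000 ≈ 74000 km².

74000 km²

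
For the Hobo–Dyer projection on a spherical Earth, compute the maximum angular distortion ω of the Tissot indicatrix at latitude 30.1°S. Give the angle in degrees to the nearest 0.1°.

9.9°

Hobo–Dyer is a cylindrical equal-area projection with standard parallels at ±37.5°. For cylindrical equal-area with standard parallel φ₀, h = cos φ / cos φ₀ and k = cos φ₀ / cos φ, so h·k = 1.
At 30.1°: h = 1.090, k = 0.9170; principal scales a = 1.090, b = 0.9170.
sin(ω/2) = (a − b)/(a + b) = 0.1735/2.008 = 0.08642, so ω = 2 arcsin(0.08642) ≈ 9.9°.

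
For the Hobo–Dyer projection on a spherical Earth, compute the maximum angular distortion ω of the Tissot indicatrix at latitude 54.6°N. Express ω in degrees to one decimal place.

35.5°

Hobo–Dyer is a cylindrical equal-area projection with standard parallels at ±37.5°. Cylindrical equal-area (φ₀ = 37.5°): h = cos φ / cos 37.5° along meridians, k = cos 37.5° / cos φ along parallels; h·k = 1.
At 54.6°: h = 0.7302, k = 1.370; principal scales a = 1.370, b = 0.7302.
sin(ω/2) = (a − b)/(a + b) = 0.6394/2.100 = 0.3045, so ω = 2 arcsin(0.3045) ≈ 35.5°.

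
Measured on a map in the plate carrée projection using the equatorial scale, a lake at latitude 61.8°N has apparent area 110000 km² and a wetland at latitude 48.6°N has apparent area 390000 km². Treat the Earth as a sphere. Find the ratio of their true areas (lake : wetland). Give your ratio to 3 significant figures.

0.202

Plate carrée has h = 1 and k = sec φ, giving areal scale sec φ; true area = (apparent area) · cos φ.
True area of lake: 110000 × cos(61.8°) = 110000 × 0.4726 = 51980 km².
True area of wetland: 390000 × cos(48.6°) = 390000 × 0.6613 = 257900 km².
Ratio = 51980 / 257900 ≈ 0.202.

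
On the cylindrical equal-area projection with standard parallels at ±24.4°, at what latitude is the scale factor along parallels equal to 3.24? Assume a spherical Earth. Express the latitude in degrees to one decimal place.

73.7°

For cylindrical equal-area with standard parallel φ₀, h = cos φ / cos φ₀ and k = cos φ₀ / cos φ, so h·k = 1.
k = cos φ₀ / cos φ = 3.24  ⇒  cos φ = cos 24.4° / 3.24 = 0.2811.
φ = arccos(0.2811) ≈ 73.7°.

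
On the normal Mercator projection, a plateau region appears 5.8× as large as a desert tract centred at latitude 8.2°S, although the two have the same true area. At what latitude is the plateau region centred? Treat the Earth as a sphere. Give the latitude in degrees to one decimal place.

On Mercator, (apparent₁)/(apparent₂) = sec²φ₁ / sec²φ₂ when true areas are equal.
cos²φ₂ / cos²φ₁ = 5.8  ⇒  cos φ₁ = cos 8.2° / √5.8 = 0.9898/2.408 = 0.4110.
φ₁ = arccos(0.4110) ≈ 65.7°.

65.7°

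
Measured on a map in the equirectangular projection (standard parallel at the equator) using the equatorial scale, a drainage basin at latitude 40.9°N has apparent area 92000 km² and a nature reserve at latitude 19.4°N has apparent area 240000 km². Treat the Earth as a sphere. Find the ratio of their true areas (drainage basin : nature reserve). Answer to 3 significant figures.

0.307

Plate carrée has h = 1 and k = sec φ, giving areal scale sec φ; true area = (apparent area) · cos φ.
True area of drainage basin: 92000 × cos(40.9°) = 92000 × 0.7559 = 69540 km².
True area of nature reserve: 240000 × cos(19.4°) = 240000 × 0.9432 = 226400 km².
Ratio = 69540 / 226400 ≈ 0.307.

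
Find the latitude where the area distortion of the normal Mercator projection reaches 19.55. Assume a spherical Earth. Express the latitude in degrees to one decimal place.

76.9°

Mercator areal scale is sec²φ.
sec²φ = 19.55  ⇒  cos²φ = 0.05115  ⇒  cos φ = 0.2262.
φ = arccos(0.2262) ≈ 76.9°.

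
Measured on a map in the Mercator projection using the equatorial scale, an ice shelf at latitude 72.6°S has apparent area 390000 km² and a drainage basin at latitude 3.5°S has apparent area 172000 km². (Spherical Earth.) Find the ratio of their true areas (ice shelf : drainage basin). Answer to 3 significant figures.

On Mercator the areal scale is sec²φ, so true area = apparent × cos²φ.
True area of ice shelf: 390000 × cos²(72.6°) = 390000 × 0.08943 = 34880 km².
True area of drainage basin: 172000 × cos²(3.5°) = 172000 × 0.9963 = 171400 km².
Ratio = 34880 / 171400 ≈ 0.204.

0.204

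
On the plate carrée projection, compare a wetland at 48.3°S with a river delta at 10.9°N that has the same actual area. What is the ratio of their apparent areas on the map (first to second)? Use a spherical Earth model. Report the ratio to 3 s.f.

For the equirectangular projection with φ₀ = 0 (plate carrée), h = 1 along meridians and k = sec φ along parallels.
Areal scale at 48.3°: h·k = 1.000 × 1.503 = 1.503.
Areal scale at 10.9°: h·k = 1.000 × 1.018 = 1.018.
Ratio = 1.503/1.018 ≈ 1.48.

1.48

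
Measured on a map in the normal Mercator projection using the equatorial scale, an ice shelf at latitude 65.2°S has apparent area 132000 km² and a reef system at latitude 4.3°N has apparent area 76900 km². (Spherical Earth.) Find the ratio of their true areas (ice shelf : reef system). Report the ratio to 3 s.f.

Since Mercator area scale is 1/cos²φ, the true area equals the apparent area multiplied by cos²φ.
True area of ice shelf: 132000 × cos²(65.2°) = 132000 × 0.1759 = 23220 km².
True area of reef system: 76900 × cos²(4.3°) = 76900 × 0.9944 = 76470 km².
Ratio = 23220 / 76470 ≈ 0.304.

0.304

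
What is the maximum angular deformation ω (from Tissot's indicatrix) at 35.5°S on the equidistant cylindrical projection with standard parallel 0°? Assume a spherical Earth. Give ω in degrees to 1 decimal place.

Plate carrée maps x = Rλ, y = Rφ. The meridian scale is h = 1 and the parallel scale is k = 1/cos φ = sec φ.
At 35.5°: h = 1.000, k = 1.228; principal scales a = 1.228, b = 1.000.
sin(ω/2) = (a − b)/(a + b) = 0.2283/2.228 = 0.1025, so ω = 2 arcsin(0.1025) ≈ 11.8°.

11.8°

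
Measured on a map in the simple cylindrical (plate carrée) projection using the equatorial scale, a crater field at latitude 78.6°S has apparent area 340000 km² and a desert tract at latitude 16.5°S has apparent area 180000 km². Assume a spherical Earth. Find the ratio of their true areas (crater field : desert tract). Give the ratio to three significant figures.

0.389

Plate carrée has h = 1 and k = sec φ, giving areal scale sec φ; true area = (apparent area) · cos φ.
True area of crater field: 340000 × cos(78.6°) = 340000 × 0.1977 = 67200 km².
True area of desert tract: 180000 × cos(16.5°) = 180000 × 0.9588 = 172600 km².
Ratio = 67200 / 172600 ≈ 0.389.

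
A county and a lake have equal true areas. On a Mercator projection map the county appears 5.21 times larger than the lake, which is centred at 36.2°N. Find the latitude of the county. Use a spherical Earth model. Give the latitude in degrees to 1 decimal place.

69.3°

On Mercator, (apparent₁)/(apparent₂) = sec²φ₁ / sec²φ₂ when true areas are equal.
cos²φ₂ / cos²φ₁ = 5.21  ⇒  cos φ₁ = cos 36.2° / √5.21 = 0.8070/2.283 = 0.3535.
φ₁ = arccos(0.3535) ≈ 69.3°.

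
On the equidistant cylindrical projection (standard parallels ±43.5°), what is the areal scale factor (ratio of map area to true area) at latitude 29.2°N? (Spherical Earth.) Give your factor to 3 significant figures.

With standard parallel φ₀ = 43.5°, the equirectangular projection gives x = Rλ cos φ₀, y = Rφ, so h = 1 and k = cos 43.5° / cos φ.
Areal scale = h·k = 1 × cos φ₀ / cos φ; at 29.2°, h = 1.000, k = 0.8310, so h·k = 0.8310.

0.831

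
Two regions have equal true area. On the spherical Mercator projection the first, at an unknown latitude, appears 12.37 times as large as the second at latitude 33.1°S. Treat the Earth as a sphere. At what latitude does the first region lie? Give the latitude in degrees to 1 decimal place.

On Mercator, (apparent₁)/(apparent₂) = sec²φ₁ / sec²φ₂ when true areas are equal.
cos²φ₂ / cos²φ₁ = 12.37  ⇒  cos φ₁ = cos 33.1° / √12.37 = 0.8377/3.517 = 0.2382.
φ₁ = arccos(0.2382) ≈ 76.2°.

76.2°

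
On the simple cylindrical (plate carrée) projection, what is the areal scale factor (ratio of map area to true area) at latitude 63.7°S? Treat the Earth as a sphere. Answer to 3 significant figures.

For the equirectangular projection with φ₀ = 0 (plate carrée), h = 1 along meridians and k = sec φ along parallels.
Areal scale = h·k = 1 × sec φ; at 63.7°, h = 1.000, k = 2.257, so h·k = 2.257.

2.26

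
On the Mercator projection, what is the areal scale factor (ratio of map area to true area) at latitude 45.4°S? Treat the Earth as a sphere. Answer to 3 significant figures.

The Mercator projection is conformal; its linear scale factor is the same in every direction and equals sec φ = 1/cos φ.
Areal scale = k² = sec²φ = 1/cos²(45.4°) = 1/0.7022² = 2.028.

2.03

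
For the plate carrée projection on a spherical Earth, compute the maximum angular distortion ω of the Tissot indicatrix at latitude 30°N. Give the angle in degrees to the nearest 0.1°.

Plate carrée maps x = Rλ, y = Rφ. The meridian scale is h = 1 and the parallel scale is k = 1/cos φ = sec φ.
At 30°: h = 1.000, k = 1.155; principal scales a = 1.155, b = 1.000.
sin(ω/2) = (a − b)/(a + b) = 0.1547/2.155 = 0.07180, so ω = 2 arcsin(0.07180) ≈ 8.2°.

8.2°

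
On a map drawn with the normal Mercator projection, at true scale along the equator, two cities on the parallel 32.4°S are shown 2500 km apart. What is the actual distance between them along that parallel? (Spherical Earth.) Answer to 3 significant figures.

2110 km

The Mercator projection is conformal; its linear scale factor is the same in every direction and equals sec φ = 1/cos φ.
Along the parallel at 32.4°, map distances are exaggerated by k = sec 32.4° = 1.184.
True distance = 2500 / 1.184 = 2500 × cos 32.4° ≈ 2110 km.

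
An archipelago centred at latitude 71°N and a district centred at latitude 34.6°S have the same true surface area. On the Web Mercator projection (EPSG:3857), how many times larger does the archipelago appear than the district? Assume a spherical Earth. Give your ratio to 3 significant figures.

Mercator areal scale is sec²φ.
At 71°: sec²(71°) = 1/0.3256² = 9.434.
At 34.6°: sec²(34.6°) = 1/0.8231² = 1.476.
Ratio = 9.434/1.476 = cos²(34.6°)/cos²(71°) ≈ 6.39.

6.39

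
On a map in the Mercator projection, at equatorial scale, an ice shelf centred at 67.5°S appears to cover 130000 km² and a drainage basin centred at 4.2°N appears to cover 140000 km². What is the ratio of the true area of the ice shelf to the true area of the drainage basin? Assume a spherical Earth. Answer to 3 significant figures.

0.137

On Mercator the areal scale is sec²φ, so true area = apparent × cos²φ.
True area of ice shelf: 130000 × cos²(67.5°) = 130000 × 0.1464 = 19040 km².
True area of drainage basin: 140000 × cos²(4.2°) = 140000 × 0.9946 = 139200 km².
Ratio = 19040 / 139200 ≈ 0.137.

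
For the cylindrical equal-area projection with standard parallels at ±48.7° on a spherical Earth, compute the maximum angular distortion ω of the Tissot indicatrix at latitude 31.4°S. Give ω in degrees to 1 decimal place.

A cylindrical equal-area projection with standard parallel φ₀ has meridian scale h = cos φ / cos φ₀ and parallel scale k = cos φ₀ / cos φ (so areas are preserved, h·k = 1).
At 31.4°: h = 1.293, k = 0.7732; principal scales a = 1.293, b = 0.7732.
sin(ω/2) = (a − b)/(a + b) = 0.5200/2.066 = 0.2516, so ω = 2 arcsin(0.2516) ≈ 29.1°.

29.1°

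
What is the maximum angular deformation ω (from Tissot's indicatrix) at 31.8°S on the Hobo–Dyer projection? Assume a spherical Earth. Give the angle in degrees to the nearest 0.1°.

7.9°

Hobo–Dyer is a cylindrical equal-area projection with standard parallels at ±37.5°. For cylindrical equal-area with standard parallel φ₀, h = cos φ / cos φ₀ and k = cos φ₀ / cos φ, so h·k = 1.
At 31.8°: h = 1.071, k = 0.9335; principal scales a = 1.071, b = 0.9335.
sin(ω/2) = (a − b)/(a + b) = 0.1378/2.005 = 0.06873, so ω = 2 arcsin(0.06873) ≈ 7.9°.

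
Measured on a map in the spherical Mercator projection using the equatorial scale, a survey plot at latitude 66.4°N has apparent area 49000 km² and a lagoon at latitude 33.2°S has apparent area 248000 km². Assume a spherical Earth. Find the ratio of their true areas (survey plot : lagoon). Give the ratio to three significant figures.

0.0452

Mercator's areal exaggeration is sec²φ; hence true area = (apparent area) · cos²φ.
True area of survey plot: 49000 × cos²(66.4°) = 49000 × 0.1603 = 7854 km².
True area of lagoon: 248000 × cos²(33.2°) = 248000 × 0.7002 = 173600 km².
Ratio = 7854 / 173600 ≈ 0.0452.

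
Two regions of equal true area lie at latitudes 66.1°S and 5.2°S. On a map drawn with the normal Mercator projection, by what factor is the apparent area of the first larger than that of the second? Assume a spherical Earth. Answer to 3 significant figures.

6.04

On Mercator, area is exaggerated by sec²φ = 1/cos²φ.
At 66.1°: sec²(66.1°) = 1/0.4051² = 6.092.
At 5.2°: sec²(5.2°) = 1/0.9959² = 1.008.
Ratio = 6.092/1.008 = cos²(5.2°)/cos²(66.1°) ≈ 6.04.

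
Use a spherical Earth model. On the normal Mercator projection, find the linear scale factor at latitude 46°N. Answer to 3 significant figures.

1.44

For Mercator, h = k = sec φ (a conformal cylindrical projection has a single point scale, 1/cos φ).
k = 1/cos 46° = 1/0.6947 = 1.440.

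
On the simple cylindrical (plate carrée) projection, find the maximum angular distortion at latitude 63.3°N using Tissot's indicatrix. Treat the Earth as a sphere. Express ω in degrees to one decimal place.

44.7°

For the equirectangular projection with φ₀ = 0 (plate carrée), h = 1 along meridians and k = sec φ along parallels.
At 63.3°: h = 1.000, k = 2.226; principal scales a = 2.226, b = 1.000.
sin(ω/2) = (a − b)/(a + b) = 1.226/3.226 = 0.3800, so ω = 2 arcsin(0.3800) ≈ 44.7°.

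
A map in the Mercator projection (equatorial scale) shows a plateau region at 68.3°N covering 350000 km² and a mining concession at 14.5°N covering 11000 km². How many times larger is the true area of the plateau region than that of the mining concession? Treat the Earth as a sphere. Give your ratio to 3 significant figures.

On Mercator the areal scale is sec²φ, so true area = apparent × cos²φ.
True area of plateau region: 350000 × cos²(68.3°) = 350000 × 0.1367 = 47850 km².
True area of mining concession: 11000 × cos²(14.5°) = 11000 × 0.9373 = 10310 km².
Ratio = 47850 / 10310 ≈ 4.64.

4.64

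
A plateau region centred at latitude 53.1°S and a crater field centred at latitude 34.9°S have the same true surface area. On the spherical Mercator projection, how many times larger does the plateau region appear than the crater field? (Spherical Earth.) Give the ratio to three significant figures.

1.87

Mercator is conformal with k = sec φ, so areal scale = k² = sec²φ.
At 53.1°: sec²(53.1°) = 1/0.6004² = 2.774.
At 34.9°: sec²(34.9°) = 1/0.8202² = 1.487.
Ratio = 2.774/1.487 = cos²(34.9°)/cos²(53.1°) ≈ 1.87.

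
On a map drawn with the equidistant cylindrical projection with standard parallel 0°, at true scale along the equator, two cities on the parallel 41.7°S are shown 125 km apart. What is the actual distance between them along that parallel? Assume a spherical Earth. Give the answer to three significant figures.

93.3 km

For the equirectangular projection with φ₀ = 0 (plate carrée), h = 1 along meridians and k = sec φ along parallels.
Along the parallel at 41.7°, map distances are exaggerated by k = sec 41.7° = 1.339.
True distance = 125 / 1.339 = 125 × cos 41.7° ≈ 93.3 km.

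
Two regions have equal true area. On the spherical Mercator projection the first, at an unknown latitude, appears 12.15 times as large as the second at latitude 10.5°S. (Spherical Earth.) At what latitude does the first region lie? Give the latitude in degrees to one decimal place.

On Mercator, (apparent₁)/(apparent₂) = sec²φ₁ / sec²φ₂ when true areas are equal.
cos²φ₂ / cos²φ₁ = 12.15  ⇒  cos φ₁ = cos 10.5° / √12.15 = 0.9833/3.486 = 0.2821.
φ₁ = arccos(0.2821) ≈ 73.6°.

73.6°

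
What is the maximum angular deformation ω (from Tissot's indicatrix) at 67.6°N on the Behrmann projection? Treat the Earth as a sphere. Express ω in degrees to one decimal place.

85.0°

Behrmann is a cylindrical equal-area projection with standard parallels at ±30°. Cylindrical equal-area (φ₀ = 30°): h = cos φ / cos 30° along meridians, k = cos 30° / cos φ along parallels; h·k = 1.
At 67.6°: h = 0.4400, k = 2.273; principal scales a = 2.273, b = 0.4400.
sin(ω/2) = (a − b)/(a + b) = 1.833/2.713 = 0.6756, so ω = 2 arcsin(0.6756) ≈ 85.0°.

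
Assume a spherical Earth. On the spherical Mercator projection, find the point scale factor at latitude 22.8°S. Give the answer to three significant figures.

Mercator is conformal, so the point scale is isotropic: h = k = sec φ = 1/cos φ.
k = 1/cos 22.8° = 1/0.9219 = 1.085.

1.08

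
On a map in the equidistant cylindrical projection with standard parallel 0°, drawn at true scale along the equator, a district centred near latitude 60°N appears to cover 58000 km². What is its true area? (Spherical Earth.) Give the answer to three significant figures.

29000 km²

In the plate carrée (x = Rλ, y = Rφ), meridians are true-scale (h = 1) and parallels are stretched by k = sec φ.
Areal scale = h·k = 1 × sec φ; at 60°, h = 1.000, k = 2.000, so h·k = 2.000.
True area = apparent / (areal scale) = 58000 / 2.000 ≈ 29000 km².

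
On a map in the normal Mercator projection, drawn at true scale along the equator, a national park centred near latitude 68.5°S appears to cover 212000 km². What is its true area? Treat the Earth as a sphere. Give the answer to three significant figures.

28500 km²

The Mercator projection is conformal; its linear scale factor is the same in every direction and equals sec φ = 1/cos φ.
Areal scale = k² = sec²φ = 1/cos²(68.5°) = 1/0.3665² = 7.445.
True area = apparent / (areal scale) = 212000 / 7.445 ≈ 28500 km².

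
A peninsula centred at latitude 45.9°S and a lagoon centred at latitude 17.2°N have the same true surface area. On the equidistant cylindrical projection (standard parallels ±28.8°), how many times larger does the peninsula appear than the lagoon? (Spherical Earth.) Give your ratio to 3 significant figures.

The equidistant cylindrical projection with φ₀ = 28.8° has h = 1 (meridians true) and k = cos φ₀ / cos φ along parallels.
Areal scale at 45.9°: h·k = 1.000 × 1.259 = 1.259.
Areal scale at 17.2°: h·k = 1.000 × 0.9173 = 0.9173.
Ratio = 1.259/0.9173 ≈ 1.37.

1.37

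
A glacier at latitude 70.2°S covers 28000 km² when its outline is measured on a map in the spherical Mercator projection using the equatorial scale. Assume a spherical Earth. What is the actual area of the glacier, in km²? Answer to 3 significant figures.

3210 km²

For Mercator, h = k = sec φ (a conformal cylindrical projection has a single point scale, 1/cos φ).
Areal scale = k² = sec²φ = 1/cos²(70.2°) = 1/0.3387² = 8.715.
True area = apparent / (areal scale) = 28000 / 8.715 ≈ 3210 km².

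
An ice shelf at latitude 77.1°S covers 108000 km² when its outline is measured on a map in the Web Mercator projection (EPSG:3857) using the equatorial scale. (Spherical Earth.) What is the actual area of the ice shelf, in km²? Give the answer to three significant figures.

Mercator is conformal, so the point scale is isotropic: h = k = sec φ = 1/cos φ.
Areal scale = k² = sec²φ = 1/cos²(77.1°) = 1/0.2233² = 20.06.
True area = apparent / (areal scale) = 108000 / 20.06 ≈ 5380 km².

5380 km²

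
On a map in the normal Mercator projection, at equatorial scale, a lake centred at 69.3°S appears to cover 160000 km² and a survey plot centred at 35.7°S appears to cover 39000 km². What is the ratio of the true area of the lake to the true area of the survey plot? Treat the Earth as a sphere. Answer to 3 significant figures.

0.777

On Mercator the areal scale is sec²φ, so true area = apparent × cos²φ.
True area of lake: 160000 × cos²(69.3°) = 160000 × 0.1249 = 19990 km².
True area of survey plot: 39000 × cos²(35.7°) = 39000 × 0.6595 = 25720 km².
Ratio = 19990 / 25720 ≈ 0.777.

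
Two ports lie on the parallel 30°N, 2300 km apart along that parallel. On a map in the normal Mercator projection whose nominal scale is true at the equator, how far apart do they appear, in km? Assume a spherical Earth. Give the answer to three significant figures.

2660 km

The Mercator projection is conformal; its linear scale factor is the same in every direction and equals sec φ = 1/cos φ.
Along the parallel, k = sec 30° = 1/0.8660 = 1.155.
Map distance = 2300 × 1.155 ≈ 2660 km.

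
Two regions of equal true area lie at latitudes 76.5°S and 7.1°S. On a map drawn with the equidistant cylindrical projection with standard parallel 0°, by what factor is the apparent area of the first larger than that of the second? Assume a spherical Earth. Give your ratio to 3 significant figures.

For the equirectangular projection with φ₀ = 0 (plate carrée), h = 1 along meridians and k = sec φ along parallels.
Areal scale at 76.5°: h·k = 1.000 × 4.284 = 4.284.
Areal scale at 7.1°: h·k = 1.000 × 1.008 = 1.008.
Ratio = 4.284/1.008 ≈ 4.25.

4.25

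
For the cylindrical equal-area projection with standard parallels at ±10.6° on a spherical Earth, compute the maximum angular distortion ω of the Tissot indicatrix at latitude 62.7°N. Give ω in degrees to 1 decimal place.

For cylindrical equal-area with standard parallel φ₀, h = cos φ / cos φ₀ and k = cos φ₀ / cos φ, so h·k = 1.
At 62.7°: h = 0.4666, k = 2.143; principal scales a = 2.143, b = 0.4666.
sin(ω/2) = (a − b)/(a + b) = 1.676/2.610 = 0.6424, so ω = 2 arcsin(0.6424) ≈ 79.9°.

79.9°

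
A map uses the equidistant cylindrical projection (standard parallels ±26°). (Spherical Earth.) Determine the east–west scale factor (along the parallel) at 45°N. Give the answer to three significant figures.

1.27

With standard parallel φ₀ = 26°, the equirectangular projection gives x = Rλ cos φ₀, y = Rφ, so h = 1 and k = cos 26° / cos φ.
k = cos 26° / cos 45° = 0.8988/0.7071 = 1.271.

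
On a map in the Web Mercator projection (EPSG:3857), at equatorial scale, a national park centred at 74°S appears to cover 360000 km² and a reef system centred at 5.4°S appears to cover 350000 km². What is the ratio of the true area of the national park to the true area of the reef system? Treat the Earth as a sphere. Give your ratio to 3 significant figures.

0.0788

On Mercator the areal scale is sec²φ, so true area = apparent × cos²φ.
True area of national park: 360000 × cos²(74°) = 360000 × 0.07598 = 27350 km².
True area of reef system: 350000 × cos²(5.4°) = 350000 × 0.9911 = 346900 km².
Ratio = 27350 / 346900 ≈ 0.0788.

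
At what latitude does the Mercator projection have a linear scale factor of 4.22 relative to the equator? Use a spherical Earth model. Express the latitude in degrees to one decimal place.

Mercator scale is k = sec φ = 1/cos φ.
1/cos φ = 4.22  ⇒  cos φ = 0.2370  ⇒  φ = arccos(0.2370) ≈ 76.3°.

76.3°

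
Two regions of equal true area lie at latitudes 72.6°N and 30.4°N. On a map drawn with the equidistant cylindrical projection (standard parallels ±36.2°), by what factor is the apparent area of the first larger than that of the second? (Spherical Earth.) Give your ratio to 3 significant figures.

With standard parallel φ₀ = 36.2°, the equirectangular projection gives x = Rλ cos φ₀, y = Rφ, so h = 1 and k = cos 36.2° / cos φ.
Areal scale at 72.6°: h·k = 1.000 × 2.698 = 2.698.
Areal scale at 30.4°: h·k = 1.000 × 0.9356 = 0.9356.
Ratio = 2.698/0.9356 ≈ 2.88.

2.88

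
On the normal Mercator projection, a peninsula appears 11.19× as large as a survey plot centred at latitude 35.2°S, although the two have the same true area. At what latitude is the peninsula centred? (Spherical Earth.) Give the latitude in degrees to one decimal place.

Mercator areal scale is sec²φ, so apparent-area ratio = sec²φ₁ / sec²φ₂ = cos²φ₂ / cos²φ₁.
cos²φ₂ / cos²φ₁ = 11.19  ⇒  cos φ₁ = cos 35.2° / √11.19 = 0.8171/3.345 = 0.2443.
φ₁ = arccos(0.2443) ≈ 75.9°.

75.9°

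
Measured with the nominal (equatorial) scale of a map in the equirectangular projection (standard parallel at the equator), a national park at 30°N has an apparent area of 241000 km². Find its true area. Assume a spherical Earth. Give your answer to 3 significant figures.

In the plate carrée (x = Rλ, y = Rφ), meridians are true-scale (h = 1) and parallels are stretched by k = sec φ.
Areal scale = h·k = 1 × sec φ; at 30°, h = 1.000, k = 1.155, so h·k = 1.155.
True area = apparent / (areal scale) = 241000 / 1.155 ≈ 209000 km².

209000 km²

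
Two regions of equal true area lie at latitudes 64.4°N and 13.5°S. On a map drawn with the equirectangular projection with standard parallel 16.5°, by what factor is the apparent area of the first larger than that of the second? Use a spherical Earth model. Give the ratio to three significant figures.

The equidistant cylindrical projection with φ₀ = 16.5° has h = 1 (meridians true) and k = cos φ₀ / cos φ along parallels.
Areal scale at 64.4°: h·k = 1.000 × 2.219 = 2.219.
Areal scale at 13.5°: h·k = 1.000 × 0.9861 = 0.9861.
Ratio = 2.219/0.9861 ≈ 2.25.

2.25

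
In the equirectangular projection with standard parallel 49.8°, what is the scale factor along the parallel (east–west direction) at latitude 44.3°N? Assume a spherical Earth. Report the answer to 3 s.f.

0.902

With standard parallel φ₀ = 49.8°, the equirectangular projection gives x = Rλ cos φ₀, y = Rφ, so h = 1 and k = cos 49.8° / cos φ.
k = cos 49.8° / cos 44.3° = 0.6455/0.7157 = 0.9019.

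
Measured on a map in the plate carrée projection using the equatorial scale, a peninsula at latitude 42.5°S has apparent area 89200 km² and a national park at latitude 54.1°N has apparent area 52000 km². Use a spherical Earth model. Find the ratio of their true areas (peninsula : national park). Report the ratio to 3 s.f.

2.16

Plate carrée has h = 1 and k = sec φ, giving areal scale sec φ; true area = (apparent area) · cos φ.
True area of peninsula: 89200 × cos(42.5°) = 89200 × 0.7373 = 65770 km².
True area of national park: 52000 × cos(54.1°) = 52000 × 0.5864 = 30490 km².
Ratio = 65770 / 30490 ≈ 2.16.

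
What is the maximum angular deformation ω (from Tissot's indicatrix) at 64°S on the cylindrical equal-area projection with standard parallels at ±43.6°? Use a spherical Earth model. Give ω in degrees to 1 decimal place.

Cylindrical equal-area (φ₀ = 43.6°): h = cos φ / cos 43.6° along meridians, k = cos 43.6° / cos φ along parallels; h·k = 1.
At 64°: h = 0.6053, k = 1.652; principal scales a = 1.652, b = 0.6053.
sin(ω/2) = (a − b)/(a + b) = 1.047/2.257 = 0.4637, so ω = 2 arcsin(0.4637) ≈ 55.2°.

55.2°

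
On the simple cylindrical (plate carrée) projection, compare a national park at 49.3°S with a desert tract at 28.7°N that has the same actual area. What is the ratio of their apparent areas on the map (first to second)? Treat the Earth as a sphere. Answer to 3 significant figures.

Plate carrée maps x = Rλ, y = Rφ. The meridian scale is h = 1 and the parallel scale is k = 1/cos φ = sec φ.
Areal scale at 49.3°: h·k = 1.000 × 1.534 = 1.534.
Areal scale at 28.7°: h·k = 1.000 × 1.140 = 1.140.
Ratio = 1.534/1.140 ≈ 1.35.

1.35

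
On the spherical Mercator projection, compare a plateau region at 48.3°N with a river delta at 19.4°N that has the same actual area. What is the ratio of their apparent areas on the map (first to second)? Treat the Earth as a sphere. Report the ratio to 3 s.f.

Mercator areal scale is sec²φ.
At 48.3°: sec²(48.3°) = 1/0.6652² = 2.260.
At 19.4°: sec²(19.4°) = 1/0.9432² = 1.124.
Ratio = 2.260/1.124 = cos²(19.4°)/cos²(48.3°) ≈ 2.01.

2.01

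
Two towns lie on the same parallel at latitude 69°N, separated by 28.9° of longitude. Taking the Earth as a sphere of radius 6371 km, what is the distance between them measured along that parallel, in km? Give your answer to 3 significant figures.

1150 km

Arc length along a parallel = R cos φ · Δλ (with Δλ in radians).
= 6371 × cos 69° × (28.9° × π/180) = 6371 × 0.3584 × 0.5044 ≈ 1150 km.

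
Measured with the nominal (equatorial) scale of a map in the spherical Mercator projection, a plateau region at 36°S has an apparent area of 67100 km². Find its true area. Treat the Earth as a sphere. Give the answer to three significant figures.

For Mercator, h = k = sec φ (a conformal cylindrical projection has a single point scale, 1/cos φ).
Areal scale = k² = sec²φ = 1/cos²(36°) = 1/0.8090² = 1.528.
True area = apparent / (areal scale) = 67100 / 1.528 ≈ 43900 km².

43900 km²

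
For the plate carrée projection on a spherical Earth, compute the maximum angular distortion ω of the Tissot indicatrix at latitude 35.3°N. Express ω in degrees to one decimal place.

In the plate carrée (x = Rλ, y = Rφ), meridians are true-scale (h = 1) and parallels are stretched by k = sec φ.
At 35.3°: h = 1.000, k = 1.225; principal scales a = 1.225, b = 1.000.
sin(ω/2) = (a − b)/(a + b) = 0.2253/2.225 = 0.1012, so ω = 2 arcsin(0.1012) ≈ 11.6°.

11.6°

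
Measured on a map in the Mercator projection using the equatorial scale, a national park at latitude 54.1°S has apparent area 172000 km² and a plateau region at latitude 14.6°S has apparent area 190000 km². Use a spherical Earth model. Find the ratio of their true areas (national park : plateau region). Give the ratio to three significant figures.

0.332

Mercator's areal exaggeration is sec²φ; hence true area = (apparent area) · cos²φ.
True area of national park: 172000 × cos²(54.1°) = 172000 × 0.3438 = 59140 km².
True area of plateau region: 190000 × cos²(14.6°) = 190000 × 0.9365 = 177900 km².
Ratio = 59140 / 177900 ≈ 0.332.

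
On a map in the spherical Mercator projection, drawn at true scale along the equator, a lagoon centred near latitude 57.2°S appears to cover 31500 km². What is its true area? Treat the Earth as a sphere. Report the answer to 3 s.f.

9240 km²

For Mercator, h = k = sec φ (a conformal cylindrical projection has a single point scale, 1/cos φ).
Areal scale = k² = sec²φ = 1/cos²(57.2°) = 1/0.5417² = 3.408.
True area = apparent / (areal scale) = 31500 / 3.408 ≈ 9240 km².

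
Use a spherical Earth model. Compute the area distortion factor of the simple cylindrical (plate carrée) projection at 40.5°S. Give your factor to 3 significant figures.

For the equirectangular projection with φ₀ = 0 (plate carrée), h = 1 along meridians and k = sec φ along parallels.
Areal scale = h·k = 1 × sec φ; at 40.5°, h = 1.000, k = 1.315, so h·k = 1.315.

1.32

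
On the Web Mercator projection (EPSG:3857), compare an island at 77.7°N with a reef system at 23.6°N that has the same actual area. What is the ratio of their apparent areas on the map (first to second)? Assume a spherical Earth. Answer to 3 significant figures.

18.5

Mercator areal scale is sec²φ.
At 77.7°: sec²(77.7°) = 1/0.2130² = 22.04.
At 23.6°: sec²(23.6°) = 1/0.9164² = 1.191.
Ratio = 22.04/1.191 = cos²(23.6°)/cos²(77.7°) ≈ 18.5.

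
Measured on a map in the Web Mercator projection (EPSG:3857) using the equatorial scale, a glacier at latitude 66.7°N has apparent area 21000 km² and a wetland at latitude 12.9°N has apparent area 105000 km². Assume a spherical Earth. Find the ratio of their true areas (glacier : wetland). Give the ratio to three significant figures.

0.0329

On Mercator the areal scale is sec²φ, so true area = apparent × cos²φ.
True area of glacier: 21000 × cos²(66.7°) = 21000 × 0.1565 = 3286 km².
True area of wetland: 105000 × cos²(12.9°) = 105000 × 0.9502 = 99770 km².
Ratio = 3286 / 99770 ≈ 0.0329.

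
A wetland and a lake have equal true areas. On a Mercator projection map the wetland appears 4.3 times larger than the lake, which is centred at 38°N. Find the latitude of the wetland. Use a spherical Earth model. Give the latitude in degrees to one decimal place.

Mercator areal scale is sec²φ, so apparent-area ratio = sec²φ₁ / sec²φ₂ = cos²φ₂ / cos²φ₁.
cos²φ₂ / cos²φ₁ = 4.3  ⇒  cos φ₁ = cos 38° / √4.3 = 0.7880/2.074 = 0.3800.
φ₁ = arccos(0.3800) ≈ 67.7°.

67.7°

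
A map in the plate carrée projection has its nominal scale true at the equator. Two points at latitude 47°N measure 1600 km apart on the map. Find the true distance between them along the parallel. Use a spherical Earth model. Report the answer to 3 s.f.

1090 km

In the plate carrée (x = Rλ, y = Rφ), meridians are true-scale (h = 1) and parallels are stretched by k = sec φ.
Along the parallel at 47°, map distances are exaggerated by k = sec 47° = 1.466.
True distance = 1600 / 1.466 = 1600 × cos 47° ≈ 1090 km.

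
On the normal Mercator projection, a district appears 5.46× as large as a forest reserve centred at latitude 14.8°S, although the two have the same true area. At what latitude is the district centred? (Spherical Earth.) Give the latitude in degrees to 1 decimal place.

65.6°

Mercator areal scale is sec²φ, so apparent-area ratio = sec²φ₁ / sec²φ₂ = cos²φ₂ / cos²φ₁.
cos²φ₂ / cos²φ₁ = 5.46  ⇒  cos φ₁ = cos 14.8° / √5.46 = 0.9668/2.337 = 0.4138.
φ₁ = arccos(0.4138) ≈ 65.6°.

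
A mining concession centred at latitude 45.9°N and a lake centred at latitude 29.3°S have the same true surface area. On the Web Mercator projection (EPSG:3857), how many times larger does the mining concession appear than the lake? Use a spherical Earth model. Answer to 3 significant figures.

Mercator areal scale is sec²φ.
At 45.9°: sec²(45.9°) = 1/0.6959² = 2.065.
At 29.3°: sec²(29.3°) = 1/0.8721² = 1.315.
Ratio = 2.065/1.315 = cos²(29.3°)/cos²(45.9°) ≈ 1.57.

1.57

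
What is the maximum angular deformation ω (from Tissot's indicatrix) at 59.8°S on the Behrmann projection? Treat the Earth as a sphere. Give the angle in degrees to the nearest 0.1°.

Behrmann is a cylindrical equal-area projection with standard parallels at ±30°. Cylindrical equal-area (φ₀ = 30°): h = cos φ / cos 30° along meridians, k = cos 30° / cos φ along parallels; h·k = 1.
At 59.8°: h = 0.5808, k = 1.722; principal scales a = 1.722, b = 0.5808.
sin(ω/2) = (a − b)/(a + b) = 1.141/2.302 = 0.4955, so ω = 2 arcsin(0.4955) ≈ 59.4°.

59.4°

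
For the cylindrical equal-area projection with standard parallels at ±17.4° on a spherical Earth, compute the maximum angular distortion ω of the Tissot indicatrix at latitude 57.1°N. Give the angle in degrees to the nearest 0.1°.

61.4°

Cylindrical equal-area (φ₀ = 17.4°): h = cos φ / cos 17.4° along meridians, k = cos 17.4° / cos φ along parallels; h·k = 1.
At 57.1°: h = 0.5692, k = 1.757; principal scales a = 1.757, b = 0.5692.
sin(ω/2) = (a − b)/(a + b) = 1.188/2.326 = 0.5106, so ω = 2 arcsin(0.5106) ≈ 61.4°.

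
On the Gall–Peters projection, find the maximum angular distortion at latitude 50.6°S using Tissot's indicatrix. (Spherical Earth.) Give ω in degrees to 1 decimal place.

12.3°

Gall–Peters is a cylindrical equal-area projection with standard parallels at ±45°. For cylindrical equal-area with standard parallel φ₀, h = cos φ / cos φ₀ and k = cos φ₀ / cos φ, so h·k = 1.
At 50.6°: h = 0.8976, k = 1.114; principal scales a = 1.114, b = 0.8976.
sin(ω/2) = (a − b)/(a + b) = 0.2164/2.012 = 0.1076, so ω = 2 arcsin(0.1076) ≈ 12.3°.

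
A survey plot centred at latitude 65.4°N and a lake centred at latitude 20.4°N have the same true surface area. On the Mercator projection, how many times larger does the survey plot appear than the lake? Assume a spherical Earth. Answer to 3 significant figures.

Mercator is conformal with k = sec φ, so areal scale = k² = sec²φ.
At 65.4°: sec²(65.4°) = 1/0.4163² = 5.771.
At 20.4°: sec²(20.4°) = 1/0.9373² = 1.138.
Ratio = 5.771/1.138 = cos²(20.4°)/cos²(65.4°) ≈ 5.07.

5.07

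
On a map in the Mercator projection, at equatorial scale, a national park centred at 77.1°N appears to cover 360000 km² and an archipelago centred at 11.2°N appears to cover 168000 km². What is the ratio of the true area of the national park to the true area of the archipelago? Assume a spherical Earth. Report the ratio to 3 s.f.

0.111

On Mercator the areal scale is sec²φ, so true area = apparent × cos²φ.
True area of national park: 360000 × cos²(77.1°) = 360000 × 0.04984 = 17940 km².
True area of archipelago: 168000 × cos²(11.2°) = 168000 × 0.9623 = 161700 km².
Ratio = 17940 / 161700 ≈ 0.111.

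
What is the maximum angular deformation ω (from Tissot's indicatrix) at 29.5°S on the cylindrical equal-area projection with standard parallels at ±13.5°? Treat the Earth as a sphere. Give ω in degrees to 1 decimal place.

12.7°

Cylindrical equal-area (φ₀ = 13.5°): h = cos φ / cos 13.5° along meridians, k = cos 13.5° / cos φ along parallels; h·k = 1.
At 29.5°: h = 0.8951, k = 1.117; principal scales a = 1.117, b = 0.8951.
sin(ω/2) = (a − b)/(a + b) = 0.2221/2.012 = 0.1104, so ω = 2 arcsin(0.1104) ≈ 12.7°.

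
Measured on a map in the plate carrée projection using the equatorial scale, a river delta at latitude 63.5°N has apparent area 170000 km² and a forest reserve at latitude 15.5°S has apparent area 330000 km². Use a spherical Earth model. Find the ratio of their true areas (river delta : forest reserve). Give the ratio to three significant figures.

Plate carrée has h = 1 and k = sec φ, giving areal scale sec φ; true area = (apparent area) · cos φ.
True area of river delta: 170000 × cos(63.5°) = 170000 × 0.4462 = 75850 km².
True area of forest reserve: 330000 × cos(15.5°) = 330000 × 0.9636 = 318000 km².
Ratio = 75850 / 318000 ≈ 0.239.

0.239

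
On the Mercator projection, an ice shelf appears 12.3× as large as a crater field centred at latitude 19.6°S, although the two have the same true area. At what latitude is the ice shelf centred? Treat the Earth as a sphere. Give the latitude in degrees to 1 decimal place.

74.4°

For equal true areas on Mercator, apparent areas scale as sec²φ, so the ratio is cos²φ₂ / cos²φ₁.
cos²φ₂ / cos²φ₁ = 12.3  ⇒  cos φ₁ = cos 19.6° / √12.3 = 0.9421/3.507 = 0.2686.
φ₁ = arccos(0.2686) ≈ 74.4°.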